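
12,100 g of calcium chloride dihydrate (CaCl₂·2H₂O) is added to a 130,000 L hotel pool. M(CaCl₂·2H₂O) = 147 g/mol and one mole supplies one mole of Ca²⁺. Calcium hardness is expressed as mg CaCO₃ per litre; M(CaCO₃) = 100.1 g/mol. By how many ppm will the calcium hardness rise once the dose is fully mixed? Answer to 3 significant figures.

Moles of Ca²⁺: 12,100 g ÷ 147 g/mol = 82.31 mol.
As CaCO₃: 82.31 mol × 100.1 g/mol = 8240 g.
Rise: 8240 g / 130,000 L × 1000 = 63.38 mg/L.

63.4 ppm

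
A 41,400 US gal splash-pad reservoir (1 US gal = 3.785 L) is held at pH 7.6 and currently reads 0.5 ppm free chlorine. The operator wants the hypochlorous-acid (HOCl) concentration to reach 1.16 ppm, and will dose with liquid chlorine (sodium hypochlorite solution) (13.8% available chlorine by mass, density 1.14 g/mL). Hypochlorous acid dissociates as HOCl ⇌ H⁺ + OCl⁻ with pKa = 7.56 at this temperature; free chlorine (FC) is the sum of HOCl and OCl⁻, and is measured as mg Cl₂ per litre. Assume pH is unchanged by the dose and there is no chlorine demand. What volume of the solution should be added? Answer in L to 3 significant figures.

Volume: 41,400 US gal × 3.785 L/gal = 156,699 L.
[OCl⁻]/[HOCl] = 10^(pH − pKa) = 10^(7.6 − 7.56) = 1.096; fraction as HOCl = 1/(1 + 1.096) = 0.477.
Free chlorine required for 1.16 ppm HOCl: 1.16 / 0.477 = 2.432 ppm.
FC to add: 2.432 − 0.5 = 1.932 mg/L as Cl₂.
Cl₂ equivalent: 1.932 mg/L × 156,699 L = 302.7 g.
Product at 13.8% available Cl: 302.7 / 0.138 = 2194 g.
Volume: 2194 g ÷ 1.14 g/mL = 1924 mL.

1.92 L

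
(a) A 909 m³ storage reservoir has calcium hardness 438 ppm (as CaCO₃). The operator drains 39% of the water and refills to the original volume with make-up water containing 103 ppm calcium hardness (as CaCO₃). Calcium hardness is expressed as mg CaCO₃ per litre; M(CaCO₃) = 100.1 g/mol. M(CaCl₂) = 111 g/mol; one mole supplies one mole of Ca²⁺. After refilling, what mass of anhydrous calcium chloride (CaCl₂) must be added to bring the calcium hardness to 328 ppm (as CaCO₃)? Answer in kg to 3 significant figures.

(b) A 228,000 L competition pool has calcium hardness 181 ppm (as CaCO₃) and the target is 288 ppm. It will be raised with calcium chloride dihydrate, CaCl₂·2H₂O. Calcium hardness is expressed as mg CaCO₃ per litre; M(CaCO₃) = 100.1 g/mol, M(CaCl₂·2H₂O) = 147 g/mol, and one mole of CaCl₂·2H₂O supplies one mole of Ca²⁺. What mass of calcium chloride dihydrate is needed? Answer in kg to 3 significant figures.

(a) Volume: 909 m³ = 909,000 L.
(a) After draining 39% and refilling: 438 × 0.61 + 103 × 0.39 = 307.35 ppm.
(a) Deficit to target: 328 − 307.35 = 20.65 mg/L.
(a) As CaCO₃: 20.65 mg/L × 909,000 L = 18,770 g; ÷ 100.1 = 187.5 mol Ca²⁺.
(a) Mass: 187.5 × 111 = 20,810 g.

(b) Hardness to add: (288 − 181) = 107 mg/L as CaCO₃ × 228,000 L = 24,400 g as CaCO₃.
(b) Moles of Ca²⁺ (1 mol Ca²⁺ ≡ 1 mol CaCO₃): 24,400 / 100.1 g/mol = 243.7 mol.
(b) Mass of CaCl₂·2H₂O: 243.7 × 147 = 35,830 g.

(a) 20.8 kg; (b) 35.8 kg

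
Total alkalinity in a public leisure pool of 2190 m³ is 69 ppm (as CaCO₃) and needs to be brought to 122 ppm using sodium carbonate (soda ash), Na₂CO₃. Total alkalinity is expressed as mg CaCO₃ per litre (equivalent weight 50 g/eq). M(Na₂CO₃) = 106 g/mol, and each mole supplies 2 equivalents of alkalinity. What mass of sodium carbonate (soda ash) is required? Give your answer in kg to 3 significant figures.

123 kg

Volume: 2190 m³ = 2,190,000 L.
Alkalinity to add: (122 − 69) = 53 mg/L as CaCO₃ × 2,190,000 L = 116,100 g as CaCO₃.
Equivalents: 116,100 g ÷ 50 g/eq = 2321 eq.
Each mole of Na₂CO₃ supplies 2 eq, so 2321 / 2 = 1161 mol.
Mass: 1161 mol × 106 g/mol = 123,000 g.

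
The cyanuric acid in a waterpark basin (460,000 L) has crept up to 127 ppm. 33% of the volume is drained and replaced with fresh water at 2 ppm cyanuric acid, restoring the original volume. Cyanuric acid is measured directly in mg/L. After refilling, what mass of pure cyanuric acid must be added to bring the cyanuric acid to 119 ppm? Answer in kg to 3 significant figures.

15.3 kg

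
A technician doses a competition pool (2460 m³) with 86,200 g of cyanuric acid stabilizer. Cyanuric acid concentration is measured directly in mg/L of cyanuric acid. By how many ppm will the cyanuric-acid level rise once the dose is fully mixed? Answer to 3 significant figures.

Volume: 2460 m³ = 2,460,000 L.
Rise: 86,200 g / 2,460,000 L × 1000 = 35.04 mg/L.

35.0 ppm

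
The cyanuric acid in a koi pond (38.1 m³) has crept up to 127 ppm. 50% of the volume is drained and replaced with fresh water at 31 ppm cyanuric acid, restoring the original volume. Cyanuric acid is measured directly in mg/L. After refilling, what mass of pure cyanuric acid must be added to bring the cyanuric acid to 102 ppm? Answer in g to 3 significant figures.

Volume: 38.1 m³ = 38,100 L.
After draining 50% and refilling: 127 × 0.50 + 31 × 0.50 = 79 ppm.
Deficit to target: 102 − 79 = 23 mg/L.
Mass: 23 mg/L × 38,100 L = 876.3 g cyanuric acid.

876 g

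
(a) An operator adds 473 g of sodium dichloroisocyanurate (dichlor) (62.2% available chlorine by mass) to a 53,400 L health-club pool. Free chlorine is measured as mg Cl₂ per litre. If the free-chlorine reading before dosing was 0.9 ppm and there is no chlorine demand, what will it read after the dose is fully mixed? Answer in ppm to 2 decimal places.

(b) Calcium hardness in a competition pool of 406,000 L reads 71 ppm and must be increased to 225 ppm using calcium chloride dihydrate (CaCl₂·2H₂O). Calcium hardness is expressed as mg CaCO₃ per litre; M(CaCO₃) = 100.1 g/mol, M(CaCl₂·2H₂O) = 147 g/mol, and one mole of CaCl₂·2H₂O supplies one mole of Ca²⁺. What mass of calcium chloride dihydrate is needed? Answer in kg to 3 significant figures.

(a) 6.41 ppm; (b) 91.8 kg

(a) Available chlorine delivered: 473 g × 0.622 = 294.2 g as Cl₂.
(a) Concentration rise: 294.2 g / 53,400 L = 5.509 mg/L = 5.51 ppm.
(a) Final FC: 0.9 + 5.51 = 6.41 ppm.

(b) Hardness to add: (225 − 71) = 154 mg/L as CaCO₃ × 406,000 L = 62,520 g as CaCO₃.
(b) Moles of Ca²⁺ (1 mol Ca²⁺ ≡ 1 mol CaCO₃): 62,520 / 100.1 g/mol = 624.6 mol.
(b) Mass of CaCl₂·2H₂O: 624.6 × 147 = 91,820 g.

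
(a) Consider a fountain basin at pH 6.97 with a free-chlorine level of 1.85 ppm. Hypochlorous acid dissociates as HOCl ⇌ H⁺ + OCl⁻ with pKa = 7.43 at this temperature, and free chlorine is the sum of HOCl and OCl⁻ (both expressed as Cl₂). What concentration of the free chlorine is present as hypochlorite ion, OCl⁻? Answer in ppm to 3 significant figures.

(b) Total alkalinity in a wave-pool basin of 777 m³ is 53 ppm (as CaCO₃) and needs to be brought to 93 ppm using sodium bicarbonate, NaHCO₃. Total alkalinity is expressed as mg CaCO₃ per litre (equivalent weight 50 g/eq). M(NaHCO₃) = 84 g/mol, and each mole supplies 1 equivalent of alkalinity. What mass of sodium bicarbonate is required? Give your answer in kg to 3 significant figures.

(a) 0.476 ppm; (b) 52.2 kg

(a) [OCl⁻]/[HOCl] = 10^(pH − pKa) = 10^(6.97 − 7.43) = 10^-0.46 = 0.3467.
(a) Fraction as HOCl = 1 / (1 + 0.3467) = 0.7425.
(a) OCl⁻ = (1 − 0.7425) × 1.85 ppm = 0.4763 ppm.

(b) Volume: 777 m³ = 777,000 L.
(b) Alkalinity to add: (93 − 53) = 40 mg/L as CaCO₃ × 777,000 L = 31,080 g as CaCO₃.
(b) Equivalents: 31,080 g ÷ 50 g/eq = 621.6 eq.
(b) NaHCO₃ supplies 1 eq per mole → 621.6 mol.
(b) Mass: 621.6 mol × 84 g/mol = 52,210 g.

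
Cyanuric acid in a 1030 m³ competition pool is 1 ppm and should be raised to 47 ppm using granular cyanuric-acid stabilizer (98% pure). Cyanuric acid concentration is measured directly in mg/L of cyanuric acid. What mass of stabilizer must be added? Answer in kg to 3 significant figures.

48.3 kg

Volume: 1030 m³ = 1,030,000 L.
CYA to add: (47 − 1) = 46 mg/L × 1,030,000 L = 47,380 g cyanuric acid.
At 98% purity: 47,380 / 0.98 = 48,350 g product.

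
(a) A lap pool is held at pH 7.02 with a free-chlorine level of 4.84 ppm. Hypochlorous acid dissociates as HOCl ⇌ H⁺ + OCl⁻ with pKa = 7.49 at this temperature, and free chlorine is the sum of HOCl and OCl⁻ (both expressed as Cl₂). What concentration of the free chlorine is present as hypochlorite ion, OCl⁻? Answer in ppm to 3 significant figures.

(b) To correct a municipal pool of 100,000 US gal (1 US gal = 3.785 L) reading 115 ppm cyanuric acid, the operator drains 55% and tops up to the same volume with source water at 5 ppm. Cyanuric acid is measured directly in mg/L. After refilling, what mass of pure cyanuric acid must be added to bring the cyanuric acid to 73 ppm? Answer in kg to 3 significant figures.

(a) 1.22 ppm; (b) 7.00 kg

(a) [OCl⁻]/[HOCl] = 10^(pH − pKa) = 10^(7.02 − 7.49) = 10^-0.47 = 0.3388.
(a) Fraction as HOCl = 1 / (1 + 0.3388) = 0.7469.
(a) OCl⁻ = (1 − 0.7469) × 4.84 ppm = 1.225 ppm.

(b) Volume: 100,000 US gal × 3.785 L/gal = 378,500 L.
(b) After draining 55% and refilling: 115 × 0.45 + 5 × 0.55 = 54.5 ppm.
(b) Deficit to target: 73 − 54.5 = 18.5 mg/L.
(b) Mass: 18.5 mg/L × 378,500 L = 7002 g cyanuric acid.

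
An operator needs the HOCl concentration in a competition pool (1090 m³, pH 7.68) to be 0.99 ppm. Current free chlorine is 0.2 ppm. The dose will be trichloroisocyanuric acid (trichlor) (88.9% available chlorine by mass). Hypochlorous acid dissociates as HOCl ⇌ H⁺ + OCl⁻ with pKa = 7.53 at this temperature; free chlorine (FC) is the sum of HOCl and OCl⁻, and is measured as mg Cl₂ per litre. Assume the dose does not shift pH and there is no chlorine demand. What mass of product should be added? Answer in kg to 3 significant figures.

Volume: 1090 m³ = 1,090,000 L.
[OCl⁻]/[HOCl] = 10^(pH − pKa) = 10^(7.68 − 7.53) = 1.413; fraction as HOCl = 1/(1 + 1.413) = 0.4145.
Free chlorine required for 0.99 ppm HOCl: 0.99 / 0.4145 = 2.388 ppm.
FC to add: 2.388 − 0.2 = 2.188 mg/L as Cl₂.
Cl₂ equivalent: 2.188 mg/L × 1,090,000 L = 2385 g.
Product at 88.9% available Cl: 2385 / 0.889 = 2683 g.

2.68 kg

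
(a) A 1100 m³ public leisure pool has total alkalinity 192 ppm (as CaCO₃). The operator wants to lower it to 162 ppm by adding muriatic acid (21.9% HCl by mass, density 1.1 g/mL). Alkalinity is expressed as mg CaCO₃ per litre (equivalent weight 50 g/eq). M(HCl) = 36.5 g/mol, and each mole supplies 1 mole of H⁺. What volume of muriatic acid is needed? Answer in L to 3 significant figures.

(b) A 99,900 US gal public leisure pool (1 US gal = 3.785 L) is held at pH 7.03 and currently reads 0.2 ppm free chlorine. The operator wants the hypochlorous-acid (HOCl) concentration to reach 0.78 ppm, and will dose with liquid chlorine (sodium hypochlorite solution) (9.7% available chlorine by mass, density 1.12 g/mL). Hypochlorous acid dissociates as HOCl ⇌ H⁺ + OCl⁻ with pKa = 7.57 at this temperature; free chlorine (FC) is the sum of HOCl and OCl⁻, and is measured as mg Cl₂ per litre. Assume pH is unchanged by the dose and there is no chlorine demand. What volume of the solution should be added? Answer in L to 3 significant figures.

(a) Volume: 1100 m³ = 1,100,000 L.
(a) Alkalinity to neutralize: (192 − 162) = 30 mg/L as CaCO₃ × 1,100,000 L = 33,000 g as CaCO₃.
(a) Equivalents of H⁺ required: 33,000 ÷ 50 g/eq = 660 eq = 660 mol HCl.
(a) Mass of HCl: 660 × 36.5 = 24,090 g.
(a) Mass of 21.9% solution: 24,090 / 0.219 = 110,000 g.
(a) Volume: 110,000 g ÷ 1.1 g/mL = 100,000 mL.

(b) Volume: 99,900 US gal × 3.785 L/gal = 378,122 L.
(b) [OCl⁻]/[HOCl] = 10^(pH − pKa) = 10^(7.03 − 7.57) = 0.2884; fraction as HOCl = 1/(1 + 0.2884) = 0.7762.
(b) Free chlorine required for 0.78 ppm HOCl: 0.78 / 0.7762 = 1.005 ppm.
(b) FC to add: 1.005 − 0.2 = 0.805 mg/L as Cl₂.
(b) Cl₂ equivalent: 0.805 mg/L × 378,122 L = 304.4 g.
(b) Product at 9.7% available Cl: 304.4 / 0.097 = 3138 g.
(b) Volume: 3138 g ÷ 1.12 g/mL = 2802 mL.

(a) 100 L; (b) 2.80 L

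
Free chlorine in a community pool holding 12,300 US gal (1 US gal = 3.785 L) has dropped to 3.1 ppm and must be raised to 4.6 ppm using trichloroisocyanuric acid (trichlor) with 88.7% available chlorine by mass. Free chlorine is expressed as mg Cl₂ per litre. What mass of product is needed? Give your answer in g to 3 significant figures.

Volume: 12,300 US gal × 3.785 L/gal = 46,556 L.
Chlorine deficit: 4.6 − 3.1 = 1.5 ppm = 1.5 mg/L as Cl₂.
Cl₂ equivalent needed: 1.5 mg/L × 46,556 L = 69,830 mg = 69.83 g.
Product at 88.7% available chlorine: 69.83 / 0.887 = 78.73 g.

78.7 g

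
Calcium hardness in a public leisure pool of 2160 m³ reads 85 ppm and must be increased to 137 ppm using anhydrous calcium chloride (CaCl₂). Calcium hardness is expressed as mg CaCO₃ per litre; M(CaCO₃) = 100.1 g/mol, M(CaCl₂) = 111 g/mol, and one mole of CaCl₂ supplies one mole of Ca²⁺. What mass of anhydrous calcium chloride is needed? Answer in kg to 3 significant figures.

125 kg

Volume: 2160 m³ = 2,160,000 L.
Hardness to add: (137 − 85) = 52 mg/L as CaCO₃ × 2,160,000 L = 112,300 g as CaCO₃.
Moles of Ca²⁺ (1 mol Ca²⁺ ≡ 1 mol CaCO₃): 112,300 / 100.1 g/mol = 1122 mol.
Mass of CaCl₂: 1122 × 111 = 124,600 g.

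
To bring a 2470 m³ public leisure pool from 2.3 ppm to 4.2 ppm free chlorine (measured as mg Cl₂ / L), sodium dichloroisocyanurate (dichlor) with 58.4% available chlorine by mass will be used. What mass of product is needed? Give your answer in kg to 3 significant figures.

8.04 kg

Volume: 2470 m³ = 2,470,000 L.
Chlorine deficit: 4.2 − 2.3 = 1.9 ppm = 1.9 mg/L as Cl₂.
Cl₂ equivalent needed: 1.9 mg/L × 2,470,000 L = 4,693,000 mg = 4693 g.
Product at 58.4% available chlorine: 4693 / 0.584 = 8036 g.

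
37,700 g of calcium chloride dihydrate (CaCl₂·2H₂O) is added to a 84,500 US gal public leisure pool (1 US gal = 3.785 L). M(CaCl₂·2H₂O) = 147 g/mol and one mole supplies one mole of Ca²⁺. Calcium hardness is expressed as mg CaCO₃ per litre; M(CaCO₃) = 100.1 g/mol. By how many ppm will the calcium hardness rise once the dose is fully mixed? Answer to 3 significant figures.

80.3 ppm

Volume: 84,500 US gal × 3.785 L/gal = 319,832 L.
Moles of Ca²⁺: 37,700 g ÷ 147 g/mol = 256.5 mol.
As CaCO₃: 256.5 mol × 100.1 g/mol = 25,670 g.
Rise: 25,670 g / 319,832 L × 1000 = 80.27 mg/L.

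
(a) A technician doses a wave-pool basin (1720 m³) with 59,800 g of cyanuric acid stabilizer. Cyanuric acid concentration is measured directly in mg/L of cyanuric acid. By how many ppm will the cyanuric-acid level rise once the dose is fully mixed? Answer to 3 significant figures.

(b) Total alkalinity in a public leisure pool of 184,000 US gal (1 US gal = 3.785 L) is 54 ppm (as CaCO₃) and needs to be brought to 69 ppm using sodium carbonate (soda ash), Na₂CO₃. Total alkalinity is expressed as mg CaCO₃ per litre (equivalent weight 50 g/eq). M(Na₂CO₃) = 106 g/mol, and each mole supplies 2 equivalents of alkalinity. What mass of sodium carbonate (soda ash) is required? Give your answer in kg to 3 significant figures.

(a) 34.8 ppm; (b) 11.1 kg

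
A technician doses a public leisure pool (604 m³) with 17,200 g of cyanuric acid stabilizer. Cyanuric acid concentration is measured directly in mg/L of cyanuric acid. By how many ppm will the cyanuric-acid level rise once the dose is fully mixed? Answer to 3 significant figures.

28.5 ppm

Volume: 604 m³ = 604,000 L.
Rise: 17,200 g / 604,000 L × 1000 = 28.48 mg/L.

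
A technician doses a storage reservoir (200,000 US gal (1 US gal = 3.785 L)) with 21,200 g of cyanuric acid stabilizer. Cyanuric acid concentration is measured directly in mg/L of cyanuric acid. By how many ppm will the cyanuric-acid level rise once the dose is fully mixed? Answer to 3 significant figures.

28.0 ppm

Volume: 200,000 US gal × 3.785 L/gal = 757,000 L.
Rise: 21,200 g / 757,000 L × 1000 = 28.01 mg/L.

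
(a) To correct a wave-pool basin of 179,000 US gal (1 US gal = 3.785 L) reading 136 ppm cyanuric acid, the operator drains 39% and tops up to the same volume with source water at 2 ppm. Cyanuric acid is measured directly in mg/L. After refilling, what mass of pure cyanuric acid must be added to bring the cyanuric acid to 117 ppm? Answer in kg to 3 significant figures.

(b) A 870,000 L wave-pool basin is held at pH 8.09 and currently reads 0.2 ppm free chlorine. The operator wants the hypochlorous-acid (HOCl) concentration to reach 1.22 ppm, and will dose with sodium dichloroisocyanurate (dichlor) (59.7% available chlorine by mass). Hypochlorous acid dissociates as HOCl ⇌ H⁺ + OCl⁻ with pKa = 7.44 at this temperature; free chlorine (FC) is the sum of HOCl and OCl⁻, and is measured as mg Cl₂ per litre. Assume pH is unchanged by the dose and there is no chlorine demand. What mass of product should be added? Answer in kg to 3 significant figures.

(a) Volume: 179,000 US gal × 3.785 L/gal = 677,515 L.
(a) After draining 39% and refilling: 136 × 0.61 + 2 × 0.39 = 83.74 ppm.
(a) Deficit to target: 117 − 83.74 = 33.26 mg/L.
(a) Mass: 33.26 mg/L × 677,515 L = 22,530 g cyanuric acid.

(b) [OCl⁻]/[HOCl] = 10^(pH − pKa) = 10^(8.09 − 7.44) = 4.467; fraction as HOCl = 1/(1 + 4.467) = 0.1829.
(b) Free chlorine required for 1.22 ppm HOCl: 1.22 / 0.1829 = 6.67 ppm.
(b) FC to add: 6.67 − 0.2 = 6.47 mg/L as Cl₂.
(b) Cl₂ equivalent: 6.47 mg/L × 870,000 L = 5628 g.
(b) Product at 59.7% available Cl: 5628 / 0.597 = 9428 g.

(a) 22.5 kg; (b) 9.43 kg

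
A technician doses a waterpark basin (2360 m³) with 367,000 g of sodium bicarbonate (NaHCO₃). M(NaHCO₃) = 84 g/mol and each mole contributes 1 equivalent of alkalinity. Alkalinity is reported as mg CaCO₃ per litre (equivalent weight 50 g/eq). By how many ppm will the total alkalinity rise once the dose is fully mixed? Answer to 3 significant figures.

Volume: 2360 m³ = 2,360,000 L.
Moles of NaHCO₃: 367,000 g ÷ 84 g/mol = 4369 mol → 4369 eq of alkalinity.
As CaCO₃: 4369 eq × 50 g/eq = 218,500 g.
Rise: 218,500 g / 2,360,000 L × 1000 = 92.56 mg/L.

92.6 ppm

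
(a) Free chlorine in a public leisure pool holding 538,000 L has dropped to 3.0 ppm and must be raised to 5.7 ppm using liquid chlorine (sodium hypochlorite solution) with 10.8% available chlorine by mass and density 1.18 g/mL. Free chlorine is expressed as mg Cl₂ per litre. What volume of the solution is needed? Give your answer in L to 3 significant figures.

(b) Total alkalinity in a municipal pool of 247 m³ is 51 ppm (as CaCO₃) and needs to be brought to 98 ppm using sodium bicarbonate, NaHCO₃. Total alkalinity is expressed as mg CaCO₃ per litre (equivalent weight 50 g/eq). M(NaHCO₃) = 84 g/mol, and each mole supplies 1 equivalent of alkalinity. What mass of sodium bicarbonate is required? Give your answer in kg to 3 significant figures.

(a) 11.4 L; (b) 19.5 kg

(a) Chlorine deficit: 5.7 − 3.0 = 2.7 ppm = 2.7 mg/L as Cl₂.
(a) Cl₂ equivalent needed: 2.7 mg/L × 538,000 L = 1,453,000 mg = 1453 g.
(a) Product at 10.8% available chlorine: 1453 / 0.108 = 13,450 g.
(a) Volume at density 1.18 g/mL: 13,450 g ÷ 1.18 g/mL = 11,400 mL.

(b) Volume: 247 m³ = 247,000 L.
(b) Alkalinity to add: (98 − 51) = 47 mg/L as CaCO₃ × 247,000 L = 11,610 g as CaCO₃.
(b) Equivalents: 11,610 g ÷ 50 g/eq = 232.2 eq.
(b) NaHCO₃ supplies 1 eq per mole → 232.2 mol.
(b) Mass: 232.2 mol × 84 g/mol = 19,500 g.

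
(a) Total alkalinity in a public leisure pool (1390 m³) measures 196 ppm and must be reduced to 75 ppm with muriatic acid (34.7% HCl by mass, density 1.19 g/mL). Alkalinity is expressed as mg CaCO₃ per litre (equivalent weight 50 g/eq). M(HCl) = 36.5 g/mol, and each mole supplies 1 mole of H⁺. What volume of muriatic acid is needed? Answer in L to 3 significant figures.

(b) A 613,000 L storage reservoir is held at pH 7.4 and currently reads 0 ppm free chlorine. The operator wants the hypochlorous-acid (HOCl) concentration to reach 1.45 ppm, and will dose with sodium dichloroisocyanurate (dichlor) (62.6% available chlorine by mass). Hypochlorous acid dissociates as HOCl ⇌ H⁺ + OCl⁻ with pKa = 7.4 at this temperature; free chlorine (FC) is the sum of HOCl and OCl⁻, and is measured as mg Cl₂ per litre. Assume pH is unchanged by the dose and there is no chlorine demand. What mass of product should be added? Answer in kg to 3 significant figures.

(a) 297 L; (b) 2.84 kg

(a) Volume: 1390 m³ = 1,390,000 L.
(a) Alkalinity to neutralize: (196 − 75) = 121 mg/L as CaCO₃ × 1,390,000 L = 168,200 g as CaCO₃.
(a) Equivalents of H⁺ required: 168,200 ÷ 50 g/eq = 3364 eq = 3364 mol HCl.
(a) Mass of HCl: 3364 × 36.5 = 122,800 g.
(a) Mass of 34.7% solution: 122,800 / 0.347 = 353,800 g.
(a) Volume: 353,800 g ÷ 1.19 g/mL = 297,300 mL.

(b) [OCl⁻]/[HOCl] = 10^(pH − pKa) = 10^(7.4 − 7.4) = 1; fraction as HOCl = 1/(1 + 1) = 0.5.
(b) Free chlorine required for 1.45 ppm HOCl: 1.45 / 0.5 = 2.9 ppm.
(b) FC to add: 2.9 − 0 = 2.9 mg/L as Cl₂.
(b) Cl₂ equivalent: 2.9 mg/L × 613,000 L = 1778 g.
(b) Product at 62.6% available Cl: 1778 / 0.626 = 2840 g.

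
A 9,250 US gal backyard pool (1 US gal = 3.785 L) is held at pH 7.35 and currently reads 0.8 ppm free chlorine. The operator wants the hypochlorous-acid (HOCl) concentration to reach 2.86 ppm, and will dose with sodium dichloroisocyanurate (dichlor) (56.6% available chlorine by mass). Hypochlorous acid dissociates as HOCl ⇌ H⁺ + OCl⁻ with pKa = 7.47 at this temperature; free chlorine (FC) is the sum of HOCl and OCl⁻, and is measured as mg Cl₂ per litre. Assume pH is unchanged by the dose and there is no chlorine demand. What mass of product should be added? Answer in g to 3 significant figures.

262 g

Volume: 9,250 US gal × 3.785 L/gal = 35,011 L.
[OCl⁻]/[HOCl] = 10^(pH − pKa) = 10^(7.35 − 7.47) = 0.7586; fraction as HOCl = 1/(1 + 0.7586) = 0.5686.
Free chlorine required for 2.86 ppm HOCl: 2.86 / 0.5686 = 5.03 ppm.
FC to add: 5.03 − 0.8 = 4.23 mg/L as Cl₂.
Cl₂ equivalent: 4.23 mg/L × 35,011 L = 148.1 g.
Product at 56.6% available Cl: 148.1 / 0.566 = 261.6 g.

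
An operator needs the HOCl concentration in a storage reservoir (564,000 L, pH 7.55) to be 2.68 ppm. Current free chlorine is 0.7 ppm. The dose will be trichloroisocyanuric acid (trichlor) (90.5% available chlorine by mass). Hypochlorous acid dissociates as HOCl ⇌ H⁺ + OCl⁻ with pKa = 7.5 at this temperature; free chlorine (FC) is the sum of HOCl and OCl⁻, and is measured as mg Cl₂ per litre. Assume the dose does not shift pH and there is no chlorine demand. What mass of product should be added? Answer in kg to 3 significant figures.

3.11 kg

[OCl⁻]/[HOCl] = 10^(pH − pKa) = 10^(7.55 − 7.5) = 1.122; fraction as HOCl = 1/(1 + 1.122) = 0.4712.
Free chlorine required for 2.68 ppm HOCl: 2.68 / 0.4712 = 5.687 ppm.
FC to add: 5.687 − 0.7 = 4.987 mg/L as Cl₂.
Cl₂ equivalent: 4.987 mg/L × 564,000 L = 2813 g.
Product at 90.5% available Cl: 2813 / 0.905 = 3108 g.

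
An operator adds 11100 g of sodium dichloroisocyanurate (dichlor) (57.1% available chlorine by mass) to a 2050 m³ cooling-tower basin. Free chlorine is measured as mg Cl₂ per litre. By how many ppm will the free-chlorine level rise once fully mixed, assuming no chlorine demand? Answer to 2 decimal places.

3.09 ppm

Volume: 2050 m³ = 2,050,000 L.
Available chlorine delivered: 11,100 g × 0.571 = 6338 g as Cl₂.
Concentration rise: 6338 g / 2,050,000 L = 3.092 mg/L = 3.09 ppm.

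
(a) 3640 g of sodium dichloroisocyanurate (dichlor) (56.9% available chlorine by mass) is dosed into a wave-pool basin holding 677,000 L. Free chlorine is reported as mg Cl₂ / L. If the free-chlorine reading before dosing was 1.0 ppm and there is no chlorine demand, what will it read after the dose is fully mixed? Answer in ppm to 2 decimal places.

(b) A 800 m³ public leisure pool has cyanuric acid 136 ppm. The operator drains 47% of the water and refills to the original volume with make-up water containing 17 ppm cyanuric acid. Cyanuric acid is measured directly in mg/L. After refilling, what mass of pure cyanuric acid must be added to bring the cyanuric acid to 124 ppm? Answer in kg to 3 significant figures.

(a) 4.06 ppm; (b) 35.1 kg

(a) Available chlorine delivered: 3640 g × 0.569 = 2071 g as Cl₂.
(a) Concentration rise: 2071 g / 677,000 L = 3.059 mg/L = 3.06 ppm.
(a) Final FC: 1.0 + 3.06 = 4.06 ppm.

(b) Volume: 800 m³ = 800,000 L.
(b) After draining 47% and refilling: 136 × 0.53 + 17 × 0.47 = 80.07 ppm.
(b) Deficit to target: 124 − 80.07 = 43.93 mg/L.
(b) Mass: 43.93 mg/L × 800,000 L = 35,140 g cyanuric acid.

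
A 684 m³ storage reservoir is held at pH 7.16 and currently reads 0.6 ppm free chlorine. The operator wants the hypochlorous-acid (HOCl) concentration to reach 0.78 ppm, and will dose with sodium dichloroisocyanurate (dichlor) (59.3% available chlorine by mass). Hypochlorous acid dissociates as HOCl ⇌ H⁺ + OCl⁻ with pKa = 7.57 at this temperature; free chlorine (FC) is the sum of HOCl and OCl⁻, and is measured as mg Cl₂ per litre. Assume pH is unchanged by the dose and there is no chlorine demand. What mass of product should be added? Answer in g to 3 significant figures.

558 g

Volume: 684 m³ = 684,000 L.
[OCl⁻]/[HOCl] = 10^(pH − pKa) = 10^(7.16 − 7.57) = 0.389; fraction as HOCl = 1/(1 + 0.389) = 0.7199.
Free chlorine required for 0.78 ppm HOCl: 0.78 / 0.7199 = 1.083 ppm.
FC to add: 1.083 − 0.6 = 0.4835 mg/L as Cl₂.
Cl₂ equivalent: 0.4835 mg/L × 684,000 L = 330.7 g.
Product at 59.3% available Cl: 330.7 / 0.593 = 557.6 g.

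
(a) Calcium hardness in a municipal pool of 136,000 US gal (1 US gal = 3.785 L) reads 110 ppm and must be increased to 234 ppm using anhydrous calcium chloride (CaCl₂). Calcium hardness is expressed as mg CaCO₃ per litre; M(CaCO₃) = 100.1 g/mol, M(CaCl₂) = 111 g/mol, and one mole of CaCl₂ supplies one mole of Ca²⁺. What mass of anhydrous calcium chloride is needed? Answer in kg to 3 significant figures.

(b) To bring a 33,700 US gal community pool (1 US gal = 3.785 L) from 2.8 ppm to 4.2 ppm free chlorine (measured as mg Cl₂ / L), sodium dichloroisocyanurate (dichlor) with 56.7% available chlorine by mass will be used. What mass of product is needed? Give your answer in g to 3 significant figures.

(a) 70.8 kg; (b) 315 g

(a) Volume: 136,000 US gal × 3.785 L/gal = 514,760 L.
(a) Hardness to add: (234 − 110) = 124 mg/L as CaCO₃ × 514,760 L = 63,830 g as CaCO₃.
(a) Moles of Ca²⁺ (1 mol Ca²⁺ ≡ 1 mol CaCO₃): 63,830 / 100.1 g/mol = 637.7 mol.
(a) Mass of CaCl₂: 637.7 × 111 = 70,780 g.

(b) Volume: 33,700 US gal × 3.785 L/gal = 127,554 L.
(b) Chlorine deficit: 4.2 − 2.8 = 1.4 ppm = 1.4 mg/L as Cl₂.
(b) Cl₂ equivalent needed: 1.4 mg/L × 127,554 L = 178,600 mg = 178.6 g.
(b) Product at 56.7% available chlorine: 178.6 / 0.567 = 314.9 g.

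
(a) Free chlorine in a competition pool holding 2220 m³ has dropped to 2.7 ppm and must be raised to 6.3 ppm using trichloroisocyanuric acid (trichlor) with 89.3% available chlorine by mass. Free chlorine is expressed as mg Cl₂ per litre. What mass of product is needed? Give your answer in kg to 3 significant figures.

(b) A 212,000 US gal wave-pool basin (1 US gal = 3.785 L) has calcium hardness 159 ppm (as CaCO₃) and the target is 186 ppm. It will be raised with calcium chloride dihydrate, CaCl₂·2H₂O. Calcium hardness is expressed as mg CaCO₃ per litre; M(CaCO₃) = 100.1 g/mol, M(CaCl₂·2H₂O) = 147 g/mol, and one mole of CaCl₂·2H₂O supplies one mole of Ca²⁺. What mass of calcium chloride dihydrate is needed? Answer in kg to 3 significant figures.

(a) 8.95 kg; (b) 31.8 kg

(a) Volume: 2220 m³ = 2,220,000 L.
(a) Chlorine deficit: 6.3 − 2.7 = 3.6 ppm = 3.6 mg/L as Cl₂.
(a) Cl₂ equivalent needed: 3.6 mg/L × 2,220,000 L = 7,992,000 mg = 7992 g.
(a) Product at 89.3% available chlorine: 7992 / 0.893 = 8950 g.

(b) Volume: 212,000 US gal × 3.785 L/gal = 802,420 L.
(b) Hardness to add: (186 − 159) = 27 mg/L as CaCO₃ × 802,420 L = 21,670 g as CaCO₃.
(b) Moles of Ca²⁺ (1 mol Ca²⁺ ≡ 1 mol CaCO₃): 21,670 / 100.1 g/mol = 216.4 mol.
(b) Mass of CaCl₂·2H₂O: 216.4 × 147 = 31,820 g.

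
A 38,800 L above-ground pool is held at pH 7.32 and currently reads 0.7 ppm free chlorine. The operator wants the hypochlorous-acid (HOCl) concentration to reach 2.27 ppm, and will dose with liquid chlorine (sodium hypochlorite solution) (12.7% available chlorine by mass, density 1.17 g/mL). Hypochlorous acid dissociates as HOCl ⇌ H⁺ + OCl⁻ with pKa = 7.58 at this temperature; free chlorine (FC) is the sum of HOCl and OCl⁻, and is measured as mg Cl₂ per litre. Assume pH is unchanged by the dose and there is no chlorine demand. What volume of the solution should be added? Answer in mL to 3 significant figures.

736 mL

[OCl⁻]/[HOCl] = 10^(pH − pKa) = 10^(7.32 − 7.58) = 0.5495; fraction as HOCl = 1/(1 + 0.5495) = 0.6454.
Free chlorine required for 2.27 ppm HOCl: 2.27 / 0.6454 = 3.517 ppm.
FC to add: 3.517 − 0.7 = 2.817 mg/L as Cl₂.
Cl₂ equivalent: 2.817 mg/L × 38,800 L = 109.3 g.
Product at 12.7% available Cl: 109.3 / 0.127 = 860.8 g.
Volume: 860.8 g ÷ 1.17 g/mL = 735.7 mL.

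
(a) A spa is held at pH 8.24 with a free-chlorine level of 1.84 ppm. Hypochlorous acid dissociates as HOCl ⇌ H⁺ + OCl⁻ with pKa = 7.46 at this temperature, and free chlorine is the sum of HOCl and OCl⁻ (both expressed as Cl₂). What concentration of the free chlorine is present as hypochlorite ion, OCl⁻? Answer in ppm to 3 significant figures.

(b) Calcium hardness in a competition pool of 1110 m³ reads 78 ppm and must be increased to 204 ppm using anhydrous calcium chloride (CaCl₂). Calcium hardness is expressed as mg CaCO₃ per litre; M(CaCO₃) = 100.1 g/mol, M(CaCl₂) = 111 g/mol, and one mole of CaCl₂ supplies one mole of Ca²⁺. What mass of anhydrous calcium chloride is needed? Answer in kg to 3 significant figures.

(a) 1.58 ppm; (b) 155 kg

(a) [OCl⁻]/[HOCl] = 10^(pH − pKa) = 10^(8.24 − 7.46) = 10^0.78 = 6.026.
(a) Fraction as HOCl = 1 / (1 + 6.026) = 0.1423.
(a) OCl⁻ = (1 − 0.1423) × 1.84 ppm = 1.578 ppm.

(b) Volume: 1110 m³ = 1,110,000 L.
(b) Hardness to add: (204 − 78) = 126 mg/L as CaCO₃ × 1,110,000 L = 139,900 g as CaCO₃.
(b) Moles of Ca²⁺ (1 mol Ca²⁺ ≡ 1 mol CaCO₃): 139,900 / 100.1 g/mol = 1397 mol.
(b) Mass of CaCl₂: 1397 × 111 = 155,100 g.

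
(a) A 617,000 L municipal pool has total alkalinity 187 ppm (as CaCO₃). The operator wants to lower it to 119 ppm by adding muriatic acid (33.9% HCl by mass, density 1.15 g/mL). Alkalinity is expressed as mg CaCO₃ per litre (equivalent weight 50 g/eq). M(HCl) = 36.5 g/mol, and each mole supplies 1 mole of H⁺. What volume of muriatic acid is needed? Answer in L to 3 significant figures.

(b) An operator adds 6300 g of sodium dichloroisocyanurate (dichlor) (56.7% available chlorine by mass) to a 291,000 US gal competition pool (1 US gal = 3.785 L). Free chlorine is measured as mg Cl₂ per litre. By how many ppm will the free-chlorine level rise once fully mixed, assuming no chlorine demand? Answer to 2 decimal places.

(a) 78.6 L; (b) 3.24 ppm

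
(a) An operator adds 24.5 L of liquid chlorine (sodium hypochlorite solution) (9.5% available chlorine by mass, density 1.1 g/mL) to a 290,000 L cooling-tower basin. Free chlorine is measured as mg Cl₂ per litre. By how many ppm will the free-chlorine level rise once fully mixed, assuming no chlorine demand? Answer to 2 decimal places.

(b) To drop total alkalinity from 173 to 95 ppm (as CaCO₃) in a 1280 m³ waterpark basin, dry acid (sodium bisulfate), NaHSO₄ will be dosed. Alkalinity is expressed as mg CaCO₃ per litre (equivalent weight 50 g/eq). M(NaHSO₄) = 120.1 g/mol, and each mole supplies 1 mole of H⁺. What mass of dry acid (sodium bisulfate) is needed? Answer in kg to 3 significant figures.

(a) Mass of solution: 24.5 L × 1000 mL/L × 1.1 g/mL = 26,950 g.
(a) Available chlorine delivered: 26,950 g × 0.095 = 2560 g as Cl₂.
(a) Concentration rise: 2560 g / 290,000 L = 8.828 mg/L = 8.83 ppm.

(b) Volume: 1280 m³ = 1,280,000 L.
(b) Alkalinity to neutralize: (173 − 95) = 78 mg/L as CaCO₃ × 1,280,000 L = 99,840 g as CaCO₃.
(b) Equivalents of H⁺ required: 99,840 ÷ 50 g/eq = 1997 eq = 1997 mol NaHSO₄.
(b) Mass of NaHSO₄: 1997 × 120.1 = 239,800 g.

(a) 8.83 ppm; (b) 240 kg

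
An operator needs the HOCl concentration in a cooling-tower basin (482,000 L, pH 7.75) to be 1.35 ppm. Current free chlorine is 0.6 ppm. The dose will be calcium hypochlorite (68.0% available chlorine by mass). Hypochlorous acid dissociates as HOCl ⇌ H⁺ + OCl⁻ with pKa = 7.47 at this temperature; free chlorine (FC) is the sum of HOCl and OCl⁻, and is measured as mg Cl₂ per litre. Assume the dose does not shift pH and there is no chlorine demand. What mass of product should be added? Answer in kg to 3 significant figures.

[OCl⁻]/[HOCl] = 10^(pH − pKa) = 10^(7.75 − 7.47) = 1.905; fraction as HOCl = 1/(1 + 1.905) = 0.3442.
Free chlorine required for 1.35 ppm HOCl: 1.35 / 0.3442 = 3.922 ppm.
FC to add: 3.922 − 0.6 = 3.322 mg/L as Cl₂.
Cl₂ equivalent: 3.322 mg/L × 482,000 L = 1601 g.
Product at 68.0% available Cl: 1601 / 0.68 = 2355 g.

2.35 kg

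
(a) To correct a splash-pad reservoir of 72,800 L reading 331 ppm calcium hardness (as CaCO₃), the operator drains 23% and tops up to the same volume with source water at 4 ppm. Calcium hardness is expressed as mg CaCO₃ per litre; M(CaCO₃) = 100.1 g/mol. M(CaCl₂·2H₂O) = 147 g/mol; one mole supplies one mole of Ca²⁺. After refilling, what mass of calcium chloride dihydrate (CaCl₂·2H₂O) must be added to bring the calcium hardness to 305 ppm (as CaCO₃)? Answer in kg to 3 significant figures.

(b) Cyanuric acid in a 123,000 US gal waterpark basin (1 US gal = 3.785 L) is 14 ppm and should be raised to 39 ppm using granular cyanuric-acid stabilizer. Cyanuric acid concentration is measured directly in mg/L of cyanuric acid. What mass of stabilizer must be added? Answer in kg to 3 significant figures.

(a) After draining 23% and refilling: 331 × 0.77 + 4 × 0.23 = 255.79 ppm.
(a) Deficit to target: 305 − 255.79 = 49.21 mg/L.
(a) As CaCO₃: 49.21 mg/L × 72,800 L = 3582 g; ÷ 100.1 = 35.79 mol Ca²⁺.
(a) Mass: 35.79 × 147 = 5261 g.

(b) Volume: 123,000 US gal × 3.785 L/gal = 465,555 L.
(b) CYA to add: (39 − 14) = 25 mg/L × 465,555 L = 11,640 g cyanuric acid.

(a) 5.26 kg; (b) 11.6 kg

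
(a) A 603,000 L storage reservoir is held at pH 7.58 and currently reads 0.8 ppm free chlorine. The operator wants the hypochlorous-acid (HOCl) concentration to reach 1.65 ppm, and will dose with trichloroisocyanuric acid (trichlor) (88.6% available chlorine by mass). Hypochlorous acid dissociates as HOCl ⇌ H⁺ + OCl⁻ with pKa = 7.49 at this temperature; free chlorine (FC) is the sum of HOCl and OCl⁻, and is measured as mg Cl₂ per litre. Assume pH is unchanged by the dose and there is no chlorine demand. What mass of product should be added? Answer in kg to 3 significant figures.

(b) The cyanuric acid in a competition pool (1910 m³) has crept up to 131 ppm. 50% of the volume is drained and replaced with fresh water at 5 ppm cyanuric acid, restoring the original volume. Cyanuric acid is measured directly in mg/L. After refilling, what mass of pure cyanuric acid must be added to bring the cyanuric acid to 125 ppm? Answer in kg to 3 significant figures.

(a) 1.96 kg; (b) 109 kg

(a) [OCl⁻]/[HOCl] = 10^(pH − pKa) = 10^(7.58 − 7.49) = 1.23; fraction as HOCl = 1/(1 + 1.23) = 0.4484.
(a) Free chlorine required for 1.65 ppm HOCl: 1.65 / 0.4484 = 3.68 ppm.
(a) FC to add: 3.68 − 0.8 = 2.88 mg/L as Cl₂.
(a) Cl₂ equivalent: 2.88 mg/L × 603,000 L = 1737 g.
(a) Product at 88.6% available Cl: 1737 / 0.886 = 1960 g.

(b) Volume: 1910 m³ = 1,910,000 L.
(b) After draining 50% and refilling: 131 × 0.50 + 5 × 0.50 = 68 ppm.
(b) Deficit to target: 125 − 68 = 57 mg/L.
(b) Mass: 57 mg/L × 1,910,000 L = 108,900 g cyanuric acid.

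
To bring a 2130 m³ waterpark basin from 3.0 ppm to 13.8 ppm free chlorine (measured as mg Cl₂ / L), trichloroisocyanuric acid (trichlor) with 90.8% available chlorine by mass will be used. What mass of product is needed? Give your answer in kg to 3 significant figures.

Volume: 2130 m³ = 2,130,000 L.
Chlorine deficit: 13.8 − 3.0 = 10.8 ppm = 10.8 mg/L as Cl₂.
Cl₂ equivalent needed: 10.8 mg/L × 2,130,000 L = 23,000,000 mg = 23,000 g.
Product at 90.8% available chlorine: 23,000 / 0.908 = 25,330 g.

25.3 kg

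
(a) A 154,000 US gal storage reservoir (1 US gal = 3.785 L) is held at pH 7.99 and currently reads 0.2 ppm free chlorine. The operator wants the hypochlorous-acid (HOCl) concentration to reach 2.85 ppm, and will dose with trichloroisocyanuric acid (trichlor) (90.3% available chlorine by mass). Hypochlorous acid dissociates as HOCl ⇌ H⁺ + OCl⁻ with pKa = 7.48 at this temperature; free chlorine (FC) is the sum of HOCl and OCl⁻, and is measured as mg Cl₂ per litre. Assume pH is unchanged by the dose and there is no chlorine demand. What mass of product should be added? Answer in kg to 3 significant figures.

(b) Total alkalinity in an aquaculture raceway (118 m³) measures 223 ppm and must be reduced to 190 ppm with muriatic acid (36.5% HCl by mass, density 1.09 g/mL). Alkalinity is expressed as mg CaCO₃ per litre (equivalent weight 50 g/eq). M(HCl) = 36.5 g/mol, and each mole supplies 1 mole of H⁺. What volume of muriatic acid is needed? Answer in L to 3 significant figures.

(a) 7.66 kg; (b) 7.14 L

(a) Volume: 154,000 US gal × 3.785 L/gal = 582,890 L.
(a) [OCl⁻]/[HOCl] = 10^(pH − pKa) = 10^(7.99 − 7.48) = 3.236; fraction as HOCl = 1/(1 + 3.236) = 0.2361.
(a) Free chlorine required for 2.85 ppm HOCl: 2.85 / 0.2361 = 12.07 ppm.
(a) FC to add: 12.07 − 0.2 = 11.87 mg/L as Cl₂.
(a) Cl₂ equivalent: 11.87 mg/L × 582,890 L = 6920 g.
(a) Product at 90.3% available Cl: 6920 / 0.903 = 7664 g.

(b) Volume: 118 m³ = 118,000 L.
(b) Alkalinity to neutralize: (223 − 190) = 33 mg/L as CaCO₃ × 118,000 L = 3894 g as CaCO₃.
(b) Equivalents of H⁺ required: 3894 ÷ 50 g/eq = 77.88 eq = 77.88 mol HCl.
(b) Mass of HCl: 77.88 × 36.5 = 2843 g.
(b) Mass of 36.5% solution: 2843 / 0.365 = 7788 g.
(b) Volume: 7788 g ÷ 1.09 g/mL = 7145 mL.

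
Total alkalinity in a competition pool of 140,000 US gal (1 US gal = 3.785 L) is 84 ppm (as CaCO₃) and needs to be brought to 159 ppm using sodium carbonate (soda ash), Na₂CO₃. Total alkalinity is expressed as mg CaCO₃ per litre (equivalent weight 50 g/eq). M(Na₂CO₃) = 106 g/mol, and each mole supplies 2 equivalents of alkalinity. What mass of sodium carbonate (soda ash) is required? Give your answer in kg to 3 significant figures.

42.1 kg

Volume: 140,000 US gal × 3.785 L/gal = 529,900 L.
Alkalinity to add: (159 − 84) = 75 mg/L as CaCO₃ × 529,900 L = 39,740 g as CaCO₃.
Equivalents: 39,740 g ÷ 50 g/eq = 794.9 eq.
Each mole of Na₂CO₃ supplies 2 eq, so 794.9 / 2 = 397.4 mol.
Mass: 397.4 mol × 106 g/mol = 42,130 g.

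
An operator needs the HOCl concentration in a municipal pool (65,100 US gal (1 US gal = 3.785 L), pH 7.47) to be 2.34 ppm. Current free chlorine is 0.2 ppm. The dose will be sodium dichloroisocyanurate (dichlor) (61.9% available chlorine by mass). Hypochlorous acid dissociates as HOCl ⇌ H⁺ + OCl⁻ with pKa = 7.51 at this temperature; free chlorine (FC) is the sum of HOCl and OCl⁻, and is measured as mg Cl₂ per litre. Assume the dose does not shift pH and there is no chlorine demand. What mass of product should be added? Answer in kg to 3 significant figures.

Volume: 65,100 US gal × 3.785 L/gal = 246,404 L.
[OCl⁻]/[HOCl] = 10^(pH − pKa) = 10^(7.47 − 7.51) = 0.912; fraction as HOCl = 1/(1 + 0.912) = 0.523.
Free chlorine required for 2.34 ppm HOCl: 2.34 / 0.523 = 4.474 ppm.
FC to add: 4.474 − 0.2 = 4.274 mg/L as Cl₂.
Cl₂ equivalent: 4.274 mg/L × 246,404 L = 1053 g.
Product at 61.9% available Cl: 1053 / 0.619 = 1701 g.

1.70 kg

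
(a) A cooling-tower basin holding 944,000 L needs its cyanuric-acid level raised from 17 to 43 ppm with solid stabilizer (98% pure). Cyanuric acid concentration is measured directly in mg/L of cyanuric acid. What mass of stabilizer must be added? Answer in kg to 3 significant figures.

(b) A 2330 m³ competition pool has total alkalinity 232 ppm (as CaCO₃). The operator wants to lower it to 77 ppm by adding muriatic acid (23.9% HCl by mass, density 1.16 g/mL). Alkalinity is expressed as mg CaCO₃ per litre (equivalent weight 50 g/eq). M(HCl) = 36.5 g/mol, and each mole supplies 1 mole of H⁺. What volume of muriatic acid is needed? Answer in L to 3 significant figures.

(a) 25.0 kg; (b) 951 L

(a) CYA to add: (43 − 17) = 26 mg/L × 944,000 L = 24,540 g cyanuric acid.
(a) At 98% purity: 24,540 / 0.98 = 25,040 g product.

(b) Volume: 2330 m³ = 2,330,000 L.
(b) Alkalinity to neutralize: (232 − 77) = 155 mg/L as CaCO₃ × 2,330,000 L = 361,200 g as CaCO₃.
(b) Equivalents of H⁺ required: 361,200 ÷ 50 g/eq = 7223 eq = 7223 mol HCl.
(b) Mass of HCl: 7223 × 36.5 = 263,600 g.
(b) Mass of 23.9% solution: 263,600 / 0.239 = 1,103,000 g.
(b) Volume: 1,103,000 g ÷ 1.16 g/mL = 950,900 mL.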